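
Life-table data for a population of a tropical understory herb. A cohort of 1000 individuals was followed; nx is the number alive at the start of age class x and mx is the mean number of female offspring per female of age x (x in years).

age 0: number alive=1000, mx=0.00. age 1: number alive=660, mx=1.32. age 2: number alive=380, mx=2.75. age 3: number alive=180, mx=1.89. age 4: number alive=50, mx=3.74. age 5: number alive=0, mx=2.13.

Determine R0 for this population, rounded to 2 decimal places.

lx = nx/n0 = nx/1000: 1, 0.66, 0.38, 0.18, 0.05, 0
lx·mx by age: 0, 0.8712, 1.045, 0.3402, 0.187, 0
R0 = Σ lx·mx = 2.4434 → 2.44

2.44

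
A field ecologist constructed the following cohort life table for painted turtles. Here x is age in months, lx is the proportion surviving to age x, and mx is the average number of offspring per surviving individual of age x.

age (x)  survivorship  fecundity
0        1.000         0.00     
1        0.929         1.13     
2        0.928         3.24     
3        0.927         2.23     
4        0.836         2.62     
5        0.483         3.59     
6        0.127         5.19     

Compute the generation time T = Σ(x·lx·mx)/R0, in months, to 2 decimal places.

lx·mx: 0, 1.04977, 3.00672, 2.06721, 2.19032, 1.73397, 0.65913 → R0 = 10.70712
x·lx·mx: 0, 1.04977, 6.01344, 6.20163, 8.76128, 8.66985, 3.95478 → Σ = 34.65075
T = 34.65075 / 10.70712 = 3.236234… → 3.24

3.24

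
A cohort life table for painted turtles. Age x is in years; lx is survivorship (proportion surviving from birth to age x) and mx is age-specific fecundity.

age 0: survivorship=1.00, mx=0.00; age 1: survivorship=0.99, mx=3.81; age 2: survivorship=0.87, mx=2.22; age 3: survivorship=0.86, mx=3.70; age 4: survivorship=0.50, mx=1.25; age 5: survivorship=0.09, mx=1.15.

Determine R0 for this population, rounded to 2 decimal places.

lx·mx by age: 0, 3.7719, 1.9314, 3.182, 0.625, 0.1035
R0 = Σ lx·mx = 9.6138 → 9.61

9.61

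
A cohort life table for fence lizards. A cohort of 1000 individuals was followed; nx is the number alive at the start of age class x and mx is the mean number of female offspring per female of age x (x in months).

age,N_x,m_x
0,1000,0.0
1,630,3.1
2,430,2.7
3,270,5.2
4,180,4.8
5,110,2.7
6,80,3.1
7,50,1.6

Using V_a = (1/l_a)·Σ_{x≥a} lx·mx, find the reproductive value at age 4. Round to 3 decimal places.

lx = nx/n0 = nx/1000: 1, 0.63, 0.43, 0.27, 0.18, 0.11, 0.08, 0.05
lx·mx for x ≥ 4: 0.864, 0.297, 0.248, 0.08 → sum = 1.489
V_4 = 1.489 / l_4 = 1.489 / 0.18 = 8.272222… → 8.272

8.272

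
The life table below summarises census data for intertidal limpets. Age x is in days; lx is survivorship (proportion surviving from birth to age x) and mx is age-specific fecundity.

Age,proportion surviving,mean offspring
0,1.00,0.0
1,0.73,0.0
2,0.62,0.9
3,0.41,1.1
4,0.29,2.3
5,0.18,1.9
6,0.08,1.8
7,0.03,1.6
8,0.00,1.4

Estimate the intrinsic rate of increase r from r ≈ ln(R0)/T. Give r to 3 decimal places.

R0 = Σ lx·mx = 0 + 0 + 0.558 + 0.451 + 0.667 + 0.342 + 0.144 + 0.048 + 0 = 2.21
Σ x·lx·mx = 8.047; T = 8.047/2.21 = 3.64118…
r ≈ ln(R0)/T = ln(2.21)/3.64118… = 0.21778… → 0.218

0.218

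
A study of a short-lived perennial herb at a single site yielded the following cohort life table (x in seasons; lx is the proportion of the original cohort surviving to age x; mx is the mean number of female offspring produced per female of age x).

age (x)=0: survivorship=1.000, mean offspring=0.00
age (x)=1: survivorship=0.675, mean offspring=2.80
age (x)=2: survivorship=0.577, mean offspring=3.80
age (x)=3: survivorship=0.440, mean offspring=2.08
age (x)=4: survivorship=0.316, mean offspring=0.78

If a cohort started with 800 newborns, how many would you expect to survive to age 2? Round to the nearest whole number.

462

Expected survivors = N0 · l_2 = 800 × 0.577 = 461.6 → 462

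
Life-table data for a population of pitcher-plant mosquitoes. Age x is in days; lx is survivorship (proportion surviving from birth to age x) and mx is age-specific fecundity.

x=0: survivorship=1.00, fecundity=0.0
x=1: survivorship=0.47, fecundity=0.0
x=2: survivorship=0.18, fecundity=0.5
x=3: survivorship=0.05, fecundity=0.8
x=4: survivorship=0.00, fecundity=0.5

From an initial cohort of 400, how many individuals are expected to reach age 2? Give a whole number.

72

Expected survivors = N0 · l_2 = 400 × 0.18 = 72 → 72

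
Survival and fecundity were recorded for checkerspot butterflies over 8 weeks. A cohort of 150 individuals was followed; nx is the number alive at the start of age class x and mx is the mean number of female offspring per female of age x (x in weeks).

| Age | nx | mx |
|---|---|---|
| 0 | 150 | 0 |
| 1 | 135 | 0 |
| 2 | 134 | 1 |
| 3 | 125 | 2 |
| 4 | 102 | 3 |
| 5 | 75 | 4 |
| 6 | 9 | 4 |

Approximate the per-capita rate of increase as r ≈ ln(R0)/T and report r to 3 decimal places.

lx = nx/n0 = nx/150: 1, 0.9, 0.89333…, 0.83333…, 0.68, 0.5, 0.06
R0 = Σ lx·mx = 0 + 0 + 0.89333… + 1.66667… + 2.04 + 2 + 0.24 = 6.84…
Σ x·lx·mx = 26.386667…; T = 26.386667…/6.84… = 3.8577…
r ≈ ln(R0)/T = ln(6.84…)/3.8577… = 0.49843… → 0.498

0.498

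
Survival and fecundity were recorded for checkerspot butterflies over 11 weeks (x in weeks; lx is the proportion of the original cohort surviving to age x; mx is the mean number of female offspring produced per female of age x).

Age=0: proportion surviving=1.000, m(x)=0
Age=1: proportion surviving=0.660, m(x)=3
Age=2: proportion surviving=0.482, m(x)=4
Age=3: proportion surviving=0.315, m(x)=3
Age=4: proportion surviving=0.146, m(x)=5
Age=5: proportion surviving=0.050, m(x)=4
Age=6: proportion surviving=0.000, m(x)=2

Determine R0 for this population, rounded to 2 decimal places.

lx·mx by age: 0, 1.98, 1.928, 0.945, 0.73, 0.2, 0
R0 = Σ lx·mx = 5.783 → 5.78

5.78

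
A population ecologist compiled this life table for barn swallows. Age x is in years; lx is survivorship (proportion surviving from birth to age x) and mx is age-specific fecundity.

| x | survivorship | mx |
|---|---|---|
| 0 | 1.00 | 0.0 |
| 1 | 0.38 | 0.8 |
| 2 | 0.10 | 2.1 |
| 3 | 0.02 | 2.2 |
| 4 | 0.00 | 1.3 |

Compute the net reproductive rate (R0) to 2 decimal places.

0.56

lx·mx by age: 0, 0.304, 0.21, 0.044, 0
R0 = Σ lx·mx = 0.558 → 0.56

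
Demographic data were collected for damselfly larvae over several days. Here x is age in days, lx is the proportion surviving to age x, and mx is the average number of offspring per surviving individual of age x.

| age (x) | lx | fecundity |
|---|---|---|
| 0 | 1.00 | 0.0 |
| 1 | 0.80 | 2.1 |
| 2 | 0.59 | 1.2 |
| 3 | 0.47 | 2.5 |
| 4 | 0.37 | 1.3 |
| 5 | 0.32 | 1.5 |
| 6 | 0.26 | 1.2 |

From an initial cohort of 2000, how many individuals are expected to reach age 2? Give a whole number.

Expected survivors = N0 · l_2 = 2000 × 0.59 = 1180 → 1180

1180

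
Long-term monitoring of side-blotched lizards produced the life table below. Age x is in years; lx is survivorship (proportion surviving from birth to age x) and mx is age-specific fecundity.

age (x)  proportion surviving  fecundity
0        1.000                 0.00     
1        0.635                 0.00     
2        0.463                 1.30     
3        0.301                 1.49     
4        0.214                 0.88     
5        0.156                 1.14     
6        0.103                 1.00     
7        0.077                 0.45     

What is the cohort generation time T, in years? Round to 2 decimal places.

3.25

lx·mx: 0, 0, 0.6019, 0.44849, 0.18832, 0.17784, 0.103, 0.03465 → R0 = 1.5542
x·lx·mx: 0, 0, 1.2038, 1.34547, 0.75328, 0.8892, 0.618, 0.24255 → Σ = 5.0523
T = 5.0523 / 1.5542 = 3.25074… → 3.25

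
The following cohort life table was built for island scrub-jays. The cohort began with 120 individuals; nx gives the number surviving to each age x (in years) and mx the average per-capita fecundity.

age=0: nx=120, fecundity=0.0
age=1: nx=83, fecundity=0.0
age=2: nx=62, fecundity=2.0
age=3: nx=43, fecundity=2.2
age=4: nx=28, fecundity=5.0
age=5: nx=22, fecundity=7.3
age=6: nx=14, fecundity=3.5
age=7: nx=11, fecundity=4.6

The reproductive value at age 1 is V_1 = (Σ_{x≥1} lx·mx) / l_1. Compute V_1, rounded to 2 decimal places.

lx = nx/n0 = nx/120: 1, 0.69167…, 0.51667…, 0.35833…, 0.23333…, 0.18333…, 0.11667…, 0.09167…
lx·mx for x ≥ 1: 0, 1.033333…, 0.788333…, 1.166667…, 1.338333…, 0.408333…, 0.421667… → sum = 5.156667…
V_1 = 5.156667… / l_1 = 5.156667… / 0.691667… = 7.455422… → 7.46

7.46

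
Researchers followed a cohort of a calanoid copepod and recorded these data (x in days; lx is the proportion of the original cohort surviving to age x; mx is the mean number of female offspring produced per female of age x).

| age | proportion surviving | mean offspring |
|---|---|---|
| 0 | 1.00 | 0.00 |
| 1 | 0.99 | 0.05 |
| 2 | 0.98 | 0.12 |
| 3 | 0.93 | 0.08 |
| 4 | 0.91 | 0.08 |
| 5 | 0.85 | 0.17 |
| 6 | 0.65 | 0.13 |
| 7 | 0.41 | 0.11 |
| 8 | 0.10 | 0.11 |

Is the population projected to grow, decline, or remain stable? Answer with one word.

declining

R0 = Σ lx·mx = 0 + 0.0495 + 0.1176 + 0.0744 + 0.0728 + 0.1445 + 0.0845 + 0.0451 + 0.011 = 0.5994
R0 < 1, so the population is declining.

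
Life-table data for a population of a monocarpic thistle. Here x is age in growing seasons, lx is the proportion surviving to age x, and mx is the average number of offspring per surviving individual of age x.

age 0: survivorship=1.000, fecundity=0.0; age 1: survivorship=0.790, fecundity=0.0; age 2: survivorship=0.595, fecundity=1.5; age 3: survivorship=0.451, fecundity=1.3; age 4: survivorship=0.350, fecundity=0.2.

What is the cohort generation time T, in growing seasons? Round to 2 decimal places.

lx·mx: 0, 0, 0.8925, 0.5863, 0.07 → R0 = 1.5488
x·lx·mx: 0, 0, 1.785, 1.7589, 0.28 → Σ = 3.8239
T = 3.8239 / 1.5488 = 2.468944… → 2.47

2.47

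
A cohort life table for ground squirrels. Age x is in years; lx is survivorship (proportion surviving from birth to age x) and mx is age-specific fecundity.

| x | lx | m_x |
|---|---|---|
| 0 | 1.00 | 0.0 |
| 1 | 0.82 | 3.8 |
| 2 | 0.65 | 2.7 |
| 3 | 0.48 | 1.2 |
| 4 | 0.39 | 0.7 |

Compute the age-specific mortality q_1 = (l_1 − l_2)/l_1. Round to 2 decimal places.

q_1 = (l_1 − l_2) / l_1 = (0.82 − 0.65) / 0.82
     = 0.17 / 0.82 = 0.207317… → 0.21

0.21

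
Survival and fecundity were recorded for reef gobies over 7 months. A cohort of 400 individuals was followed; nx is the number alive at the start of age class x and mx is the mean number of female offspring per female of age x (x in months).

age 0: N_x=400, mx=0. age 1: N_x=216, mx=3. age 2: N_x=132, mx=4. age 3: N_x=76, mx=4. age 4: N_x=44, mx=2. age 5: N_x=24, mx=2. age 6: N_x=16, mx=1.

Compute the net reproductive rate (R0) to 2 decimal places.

lx = nx/n0 = nx/400: 1, 0.54, 0.33, 0.19, 0.11, 0.06, 0.04
lx·mx by age: 0, 1.62, 1.32, 0.76, 0.22, 0.12, 0.04
R0 = Σ lx·mx = 4.08 → 4.08

4.08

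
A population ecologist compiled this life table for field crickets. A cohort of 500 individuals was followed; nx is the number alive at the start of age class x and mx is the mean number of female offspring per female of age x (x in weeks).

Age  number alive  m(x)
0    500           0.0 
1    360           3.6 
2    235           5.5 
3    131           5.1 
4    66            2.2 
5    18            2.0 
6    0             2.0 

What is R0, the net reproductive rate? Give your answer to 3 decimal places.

lx = nx/n0 = nx/500: 1, 0.72, 0.47, 0.262, 0.132, 0.036, 0
lx·mx by age: 0, 2.592, 2.585, 1.3362, 0.2904, 0.072, 0
R0 = Σ lx·mx = 6.8756 → 6.876

6.876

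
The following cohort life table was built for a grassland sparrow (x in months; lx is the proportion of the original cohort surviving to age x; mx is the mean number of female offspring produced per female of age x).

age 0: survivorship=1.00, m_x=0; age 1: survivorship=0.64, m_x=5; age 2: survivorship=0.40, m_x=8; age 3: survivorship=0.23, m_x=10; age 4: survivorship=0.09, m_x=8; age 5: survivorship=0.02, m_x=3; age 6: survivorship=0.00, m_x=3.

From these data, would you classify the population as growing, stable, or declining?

R0 = Σ lx·mx = 0 + 3.2 + 3.2 + 2.3 + 0.72 + 0.06 + 0 = 9.48
R0 > 1, so the population is growing.

growing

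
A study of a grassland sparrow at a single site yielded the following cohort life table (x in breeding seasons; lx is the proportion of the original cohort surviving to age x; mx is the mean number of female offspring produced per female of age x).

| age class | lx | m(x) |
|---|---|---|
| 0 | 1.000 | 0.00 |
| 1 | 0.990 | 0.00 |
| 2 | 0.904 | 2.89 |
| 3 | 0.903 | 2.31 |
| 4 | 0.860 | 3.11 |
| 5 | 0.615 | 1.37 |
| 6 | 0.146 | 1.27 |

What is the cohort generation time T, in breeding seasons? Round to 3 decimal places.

lx·mx: 0, 0, 2.61256, 2.08593, 2.6746, 0.84255, 0.18542 → R0 = 8.40106
x·lx·mx: 0, 0, 5.22512, 6.25779, 10.6984, 4.21275, 1.11252 → Σ = 27.50658
T = 27.50658 / 8.40106 = 3.27418… → 3.274

3.274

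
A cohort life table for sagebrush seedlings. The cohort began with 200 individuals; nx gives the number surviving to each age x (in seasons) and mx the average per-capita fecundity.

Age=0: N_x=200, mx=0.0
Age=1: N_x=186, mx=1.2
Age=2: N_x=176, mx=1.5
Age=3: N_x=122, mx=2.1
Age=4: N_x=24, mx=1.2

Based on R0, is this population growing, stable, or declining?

growing

lx = nx/n0 = nx/200: 1, 0.93, 0.88, 0.61, 0.12
R0 = Σ lx·mx = 0 + 1.116 + 1.32 + 1.281 + 0.144 = 3.861
R0 > 1, so the population is growing.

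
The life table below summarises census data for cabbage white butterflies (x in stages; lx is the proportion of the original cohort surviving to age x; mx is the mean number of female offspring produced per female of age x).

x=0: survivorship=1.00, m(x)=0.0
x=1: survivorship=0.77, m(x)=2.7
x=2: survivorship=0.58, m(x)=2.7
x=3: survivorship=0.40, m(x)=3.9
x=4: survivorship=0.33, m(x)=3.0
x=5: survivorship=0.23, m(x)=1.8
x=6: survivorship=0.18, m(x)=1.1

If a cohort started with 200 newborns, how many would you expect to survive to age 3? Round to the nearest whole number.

80

Expected survivors = N0 · l_3 = 200 × 0.40 = 80 → 80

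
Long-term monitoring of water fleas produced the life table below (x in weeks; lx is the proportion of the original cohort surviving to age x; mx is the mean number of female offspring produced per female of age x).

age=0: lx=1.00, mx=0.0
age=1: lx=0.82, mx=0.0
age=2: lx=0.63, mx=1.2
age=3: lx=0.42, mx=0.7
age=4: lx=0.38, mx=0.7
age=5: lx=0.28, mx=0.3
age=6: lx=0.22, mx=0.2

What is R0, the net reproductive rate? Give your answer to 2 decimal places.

1.44

lx·mx by age: 0, 0, 0.756, 0.294, 0.266, 0.084, 0.044
R0 = Σ lx·mx = 1.444 → 1.44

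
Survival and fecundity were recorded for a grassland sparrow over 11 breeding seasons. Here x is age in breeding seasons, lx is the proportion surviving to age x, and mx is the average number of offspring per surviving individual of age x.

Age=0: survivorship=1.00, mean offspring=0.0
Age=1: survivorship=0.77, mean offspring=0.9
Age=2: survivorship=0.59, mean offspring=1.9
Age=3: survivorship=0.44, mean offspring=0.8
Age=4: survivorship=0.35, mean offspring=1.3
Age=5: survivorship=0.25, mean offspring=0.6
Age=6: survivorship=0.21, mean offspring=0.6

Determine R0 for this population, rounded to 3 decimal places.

lx·mx by age: 0, 0.693, 1.121, 0.352, 0.455, 0.15, 0.126
R0 = Σ lx·mx = 2.897 → 2.897

2.897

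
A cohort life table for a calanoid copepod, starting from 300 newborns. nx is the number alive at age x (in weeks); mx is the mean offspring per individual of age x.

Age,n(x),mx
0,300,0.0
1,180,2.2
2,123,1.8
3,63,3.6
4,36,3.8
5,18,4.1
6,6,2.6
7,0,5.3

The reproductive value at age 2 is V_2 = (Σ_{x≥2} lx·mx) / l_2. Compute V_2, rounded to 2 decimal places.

lx = nx/n0 = nx/300: 1, 0.6, 0.41, 0.21, 0.12, 0.06, 0.02, 0
lx·mx for x ≥ 2: 0.738, 0.756, 0.456, 0.246, 0.052, 0 → sum = 2.248
V_2 = 2.248 / l_2 = 2.248 / 0.41 = 5.482927… → 5.48

5.48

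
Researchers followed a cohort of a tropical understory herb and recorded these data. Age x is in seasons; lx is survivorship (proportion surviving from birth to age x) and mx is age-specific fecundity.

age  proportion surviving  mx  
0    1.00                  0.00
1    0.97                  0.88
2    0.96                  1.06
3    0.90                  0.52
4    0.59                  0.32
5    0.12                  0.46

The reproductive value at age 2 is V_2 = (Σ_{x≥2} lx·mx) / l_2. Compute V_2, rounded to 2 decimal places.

lx·mx for x ≥ 2: 1.0176, 0.468, 0.1888, 0.0552 → sum = 1.7296
V_2 = 1.7296 / l_2 = 1.7296 / 0.96 = 1.801667… → 1.80

1.80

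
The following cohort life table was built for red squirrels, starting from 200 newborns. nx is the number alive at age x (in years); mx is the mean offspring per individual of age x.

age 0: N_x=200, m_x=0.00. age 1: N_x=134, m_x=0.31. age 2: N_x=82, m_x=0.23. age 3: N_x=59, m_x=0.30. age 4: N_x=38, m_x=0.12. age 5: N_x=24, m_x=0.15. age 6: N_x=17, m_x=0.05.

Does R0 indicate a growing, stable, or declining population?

lx = nx/n0 = nx/200: 1, 0.67, 0.41, 0.295, 0.19, 0.12, 0.085
R0 = Σ lx·mx = 0 + 0.2077 + 0.0943 + 0.0885 + 0.0228 + 0.018 + 0.00425 = 0.43555
R0 < 1, so the population is declining.

declining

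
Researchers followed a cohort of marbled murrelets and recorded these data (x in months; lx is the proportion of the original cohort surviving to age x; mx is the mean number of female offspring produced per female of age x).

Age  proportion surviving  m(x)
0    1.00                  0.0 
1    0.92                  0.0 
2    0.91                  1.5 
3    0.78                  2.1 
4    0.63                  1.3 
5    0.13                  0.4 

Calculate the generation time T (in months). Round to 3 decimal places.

2.886

lx·mx: 0, 0, 1.365, 1.638, 0.819, 0.052 → R0 = 3.874
x·lx·mx: 0, 0, 2.73, 4.914, 3.276, 0.26 → Σ = 11.18
T = 11.18 / 3.874 = 2.885906… → 2.886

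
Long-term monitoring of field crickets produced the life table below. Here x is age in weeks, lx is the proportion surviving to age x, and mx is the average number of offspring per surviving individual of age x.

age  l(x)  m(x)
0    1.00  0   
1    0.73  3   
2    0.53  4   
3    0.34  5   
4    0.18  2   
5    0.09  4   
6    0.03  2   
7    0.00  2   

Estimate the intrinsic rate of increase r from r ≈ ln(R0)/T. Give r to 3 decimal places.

0.860

R0 = Σ lx·mx = 0 + 2.19 + 2.12 + 1.7 + 0.36 + 0.36 + 0.06 + 0 = 6.79
Σ x·lx·mx = 15.13; T = 15.13/6.79 = 2.22828…
r ≈ ln(R0)/T = ln(6.79)/2.22828… = 0.85961… → 0.860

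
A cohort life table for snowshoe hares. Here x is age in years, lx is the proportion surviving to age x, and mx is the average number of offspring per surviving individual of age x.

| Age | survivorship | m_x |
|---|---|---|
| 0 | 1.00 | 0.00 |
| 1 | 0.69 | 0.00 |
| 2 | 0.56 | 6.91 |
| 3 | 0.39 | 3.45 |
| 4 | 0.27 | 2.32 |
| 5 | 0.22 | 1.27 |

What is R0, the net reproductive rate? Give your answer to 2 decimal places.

6.12

lx·mx by age: 0, 0, 3.8696, 1.3455, 0.6264, 0.2794
R0 = Σ lx·mx = 6.1209 → 6.12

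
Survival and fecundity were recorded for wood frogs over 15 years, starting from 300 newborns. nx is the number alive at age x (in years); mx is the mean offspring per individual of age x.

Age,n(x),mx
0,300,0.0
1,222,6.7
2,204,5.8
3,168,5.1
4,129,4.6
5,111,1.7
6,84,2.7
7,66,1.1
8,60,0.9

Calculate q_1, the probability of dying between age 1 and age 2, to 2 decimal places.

0.08

lx = nx/n0 = nx/300: 1, 0.74, 0.68, 0.56, 0.43, 0.37, 0.28, 0.22, 0.2
q_1 = (l_1 − l_2) / l_1 = (0.74 − 0.68) / 0.74
     = 0.06 / 0.74 = 0.081081… → 0.08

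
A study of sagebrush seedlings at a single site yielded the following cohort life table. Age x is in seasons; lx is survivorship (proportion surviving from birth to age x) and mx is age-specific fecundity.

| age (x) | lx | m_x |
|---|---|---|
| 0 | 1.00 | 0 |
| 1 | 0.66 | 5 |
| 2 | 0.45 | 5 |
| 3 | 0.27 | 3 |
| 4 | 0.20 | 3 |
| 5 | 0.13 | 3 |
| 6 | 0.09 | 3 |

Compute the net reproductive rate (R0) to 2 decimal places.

7.62

lx·mx by age: 0, 3.3, 2.25, 0.81, 0.6, 0.39, 0.27
R0 = Σ lx·mx = 7.62 → 7.62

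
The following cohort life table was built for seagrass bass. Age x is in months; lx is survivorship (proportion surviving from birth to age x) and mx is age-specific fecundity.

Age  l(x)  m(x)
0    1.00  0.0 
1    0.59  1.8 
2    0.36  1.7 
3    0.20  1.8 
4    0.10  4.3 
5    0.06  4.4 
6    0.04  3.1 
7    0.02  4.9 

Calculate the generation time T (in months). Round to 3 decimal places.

lx·mx: 0, 1.062, 0.612, 0.36, 0.43, 0.264, 0.124, 0.098 → R0 = 2.95
x·lx·mx: 0, 1.062, 1.224, 1.08, 1.72, 1.32, 0.744, 0.686 → Σ = 7.836
T = 7.836 / 2.95 = 2.656271… → 2.656

2.656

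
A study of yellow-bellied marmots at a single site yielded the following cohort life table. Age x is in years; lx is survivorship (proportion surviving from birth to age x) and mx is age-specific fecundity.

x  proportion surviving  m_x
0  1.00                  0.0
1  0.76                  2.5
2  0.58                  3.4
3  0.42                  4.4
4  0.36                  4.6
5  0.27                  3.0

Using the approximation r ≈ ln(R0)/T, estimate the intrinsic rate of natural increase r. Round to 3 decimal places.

R0 = Σ lx·mx = 0 + 1.9 + 1.972 + 1.848 + 1.656 + 0.81 = 8.186
Σ x·lx·mx = 22.062; T = 22.062/8.186 = 2.69509…
r ≈ ln(R0)/T = ln(8.186)/2.69509… = 0.78009… → 0.780

0.780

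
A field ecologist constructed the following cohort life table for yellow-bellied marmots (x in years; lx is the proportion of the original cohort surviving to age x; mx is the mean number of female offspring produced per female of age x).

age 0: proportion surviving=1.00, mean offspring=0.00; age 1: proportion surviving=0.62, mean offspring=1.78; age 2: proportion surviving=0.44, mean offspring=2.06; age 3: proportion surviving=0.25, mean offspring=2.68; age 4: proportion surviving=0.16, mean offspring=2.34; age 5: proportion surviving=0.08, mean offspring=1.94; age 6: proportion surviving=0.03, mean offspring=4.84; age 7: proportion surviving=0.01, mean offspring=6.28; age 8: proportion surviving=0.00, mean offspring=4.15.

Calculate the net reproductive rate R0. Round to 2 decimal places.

3.42

lx·mx by age: 0, 1.1036, 0.9064, 0.67, 0.3744, 0.1552, 0.1452, 0.0628, 0
R0 = Σ lx·mx = 3.4176 → 3.42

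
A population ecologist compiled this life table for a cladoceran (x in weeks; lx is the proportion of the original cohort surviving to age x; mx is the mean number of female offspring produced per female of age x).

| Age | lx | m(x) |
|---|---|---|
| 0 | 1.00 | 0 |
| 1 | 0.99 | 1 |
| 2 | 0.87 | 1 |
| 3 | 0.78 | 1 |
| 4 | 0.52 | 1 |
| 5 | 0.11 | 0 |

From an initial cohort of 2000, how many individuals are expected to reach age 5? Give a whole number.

220

Expected survivors = N0 · l_5 = 2000 × 0.11 = 220 → 220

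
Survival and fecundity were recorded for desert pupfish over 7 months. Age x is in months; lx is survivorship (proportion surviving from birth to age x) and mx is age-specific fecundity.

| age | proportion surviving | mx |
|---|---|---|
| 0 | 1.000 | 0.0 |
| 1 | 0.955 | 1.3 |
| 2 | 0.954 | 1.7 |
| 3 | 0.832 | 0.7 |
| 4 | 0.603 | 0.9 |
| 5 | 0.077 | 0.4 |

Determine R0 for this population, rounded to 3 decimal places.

4.019

lx·mx by age: 0, 1.2415, 1.6218, 0.5824, 0.5427, 0.0308
R0 = Σ lx·mx = 4.0192 → 4.019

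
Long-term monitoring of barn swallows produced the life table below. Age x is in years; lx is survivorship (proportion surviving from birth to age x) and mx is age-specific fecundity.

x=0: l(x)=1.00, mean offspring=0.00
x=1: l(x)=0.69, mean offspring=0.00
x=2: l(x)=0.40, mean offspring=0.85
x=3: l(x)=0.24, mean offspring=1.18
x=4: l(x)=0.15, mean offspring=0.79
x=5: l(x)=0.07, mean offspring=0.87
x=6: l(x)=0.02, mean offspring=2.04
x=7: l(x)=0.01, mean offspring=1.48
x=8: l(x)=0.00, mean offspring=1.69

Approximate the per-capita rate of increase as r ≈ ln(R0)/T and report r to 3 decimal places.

R0 = Σ lx·mx = 0 + 0 + 0.34 + 0.2832 + 0.1185 + 0.0609 + 0.0408 + 0.0148 + 0 = 0.8582
Σ x·lx·mx = 2.6565; T = 2.6565/0.8582 = 3.09543…
r ≈ ln(R0)/T = ln(0.8582)/3.09543… = -0.0494… → -0.049

-0.049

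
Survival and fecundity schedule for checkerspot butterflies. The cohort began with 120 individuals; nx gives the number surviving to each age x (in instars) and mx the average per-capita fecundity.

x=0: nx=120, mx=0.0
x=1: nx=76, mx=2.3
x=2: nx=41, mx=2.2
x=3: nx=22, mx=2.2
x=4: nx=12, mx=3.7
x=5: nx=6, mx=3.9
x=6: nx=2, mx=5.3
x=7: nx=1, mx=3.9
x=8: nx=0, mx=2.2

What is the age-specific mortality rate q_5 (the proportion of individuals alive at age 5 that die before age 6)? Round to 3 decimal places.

lx = nx/n0 = nx/120: 1, 0.63333…, 0.34167…, 0.18333…, 0.1, 0.05, 0.01667…, 0.00833…, 0
q_5 = (l_5 − l_6) / l_5 = (0.05 − 0.016667…) / 0.05
     = 0.033333… / 0.05 = 0.666667… → 0.667

0.667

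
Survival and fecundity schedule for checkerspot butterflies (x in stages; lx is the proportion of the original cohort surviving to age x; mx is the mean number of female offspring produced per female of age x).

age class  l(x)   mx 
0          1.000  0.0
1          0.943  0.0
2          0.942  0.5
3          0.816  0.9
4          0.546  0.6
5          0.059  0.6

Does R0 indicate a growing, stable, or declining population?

growing

R0 = Σ lx·mx = 0 + 0 + 0.471 + 0.7344 + 0.3276 + 0.0354 = 1.5684
R0 > 1, so the population is growing.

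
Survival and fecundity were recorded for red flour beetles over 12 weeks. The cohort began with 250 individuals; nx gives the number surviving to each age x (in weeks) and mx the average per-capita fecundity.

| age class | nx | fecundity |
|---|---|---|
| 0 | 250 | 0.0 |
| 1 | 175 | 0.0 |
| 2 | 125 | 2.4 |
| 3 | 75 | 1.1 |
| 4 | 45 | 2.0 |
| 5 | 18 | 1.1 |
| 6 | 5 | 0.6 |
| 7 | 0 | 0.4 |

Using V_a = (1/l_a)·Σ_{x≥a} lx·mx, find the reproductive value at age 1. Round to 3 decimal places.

2.830

lx = nx/n0 = nx/250: 1, 0.7, 0.5, 0.3, 0.18, 0.072, 0.02, 0
lx·mx for x ≥ 1: 0, 1.2, 0.33, 0.36, 0.0792, 0.012, 0 → sum = 1.9812
V_1 = 1.9812 / l_1 = 1.9812 / 0.7 = 2.830286… → 2.830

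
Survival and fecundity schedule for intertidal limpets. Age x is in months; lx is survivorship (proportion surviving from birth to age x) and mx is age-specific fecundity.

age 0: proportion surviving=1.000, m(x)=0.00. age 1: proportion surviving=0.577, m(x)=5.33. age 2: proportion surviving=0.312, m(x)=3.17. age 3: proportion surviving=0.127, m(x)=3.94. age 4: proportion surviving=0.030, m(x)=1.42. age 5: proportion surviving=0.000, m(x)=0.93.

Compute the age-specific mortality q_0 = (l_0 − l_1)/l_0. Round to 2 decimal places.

0.42

q_0 = (l_0 − l_1) / l_0 = (1 − 0.577) / 1
     = 0.423 / 1 = 0.423 → 0.42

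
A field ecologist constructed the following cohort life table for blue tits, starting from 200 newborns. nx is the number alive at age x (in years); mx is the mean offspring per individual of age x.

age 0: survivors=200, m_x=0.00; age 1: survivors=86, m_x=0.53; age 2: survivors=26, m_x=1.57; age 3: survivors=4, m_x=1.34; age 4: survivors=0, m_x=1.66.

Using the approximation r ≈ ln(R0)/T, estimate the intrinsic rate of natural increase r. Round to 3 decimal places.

lx = nx/n0 = nx/200: 1, 0.43, 0.13, 0.02, 0
R0 = Σ lx·mx = 0 + 0.2279 + 0.2041 + 0.0268 + 0 = 0.4588
Σ x·lx·mx = 0.7165; T = 0.7165/0.4588 = 1.56168…
r ≈ ln(R0)/T = ln(0.4588)/1.56168… = -0.49891… → -0.499

-0.499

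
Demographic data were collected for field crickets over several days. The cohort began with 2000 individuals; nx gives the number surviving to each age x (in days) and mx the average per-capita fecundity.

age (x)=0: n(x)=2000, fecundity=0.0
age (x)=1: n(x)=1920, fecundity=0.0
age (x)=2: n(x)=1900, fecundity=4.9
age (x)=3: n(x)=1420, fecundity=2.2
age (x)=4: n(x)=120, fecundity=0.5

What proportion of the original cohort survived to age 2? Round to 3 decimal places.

l_2 = n_2/n_0 = 1900/2000 = 0.95 → 0.950

0.950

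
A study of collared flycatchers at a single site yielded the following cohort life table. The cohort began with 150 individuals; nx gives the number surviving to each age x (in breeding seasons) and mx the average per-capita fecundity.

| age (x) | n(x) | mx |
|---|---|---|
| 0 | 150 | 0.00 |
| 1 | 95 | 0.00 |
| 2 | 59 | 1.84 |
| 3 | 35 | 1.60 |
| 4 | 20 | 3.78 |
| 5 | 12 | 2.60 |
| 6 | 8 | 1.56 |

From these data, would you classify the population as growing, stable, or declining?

lx = nx/n0 = nx/150: 1, 0.63333…, 0.39333…, 0.23333…, 0.13333…, 0.08, 0.05333…
R0 = Σ lx·mx = 0 + 0 + 0.723733… + 0.373333… + 0.504… + 0.208 + 0.0832… = 1.892267…
R0 > 1, so the population is growing.

growing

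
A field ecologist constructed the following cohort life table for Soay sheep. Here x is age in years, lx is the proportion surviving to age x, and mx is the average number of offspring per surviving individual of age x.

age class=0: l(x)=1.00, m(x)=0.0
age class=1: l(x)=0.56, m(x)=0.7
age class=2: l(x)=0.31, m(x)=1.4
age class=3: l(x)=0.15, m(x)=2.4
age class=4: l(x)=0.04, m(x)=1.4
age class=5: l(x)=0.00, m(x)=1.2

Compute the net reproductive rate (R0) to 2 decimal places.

lx·mx by age: 0, 0.392, 0.434, 0.36, 0.056, 0
R0 = Σ lx·mx = 1.242 → 1.24

1.24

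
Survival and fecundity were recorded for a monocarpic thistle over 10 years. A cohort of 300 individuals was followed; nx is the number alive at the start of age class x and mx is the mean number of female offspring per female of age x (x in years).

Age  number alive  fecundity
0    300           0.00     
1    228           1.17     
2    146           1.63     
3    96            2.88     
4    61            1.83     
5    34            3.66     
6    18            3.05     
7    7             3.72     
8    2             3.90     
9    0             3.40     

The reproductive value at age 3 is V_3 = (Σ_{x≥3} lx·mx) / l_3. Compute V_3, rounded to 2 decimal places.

lx = nx/n0 = nx/300: 1, 0.76, 0.48667…, 0.32, 0.20333…, 0.11333…, 0.06, 0.02333…, 0.00667…, 0
lx·mx for x ≥ 3: 0.9216, 0.3721…, 0.4148…, 0.183, 0.0868…, 0.026…, 0 → sum = 2.0043…
V_3 = 2.0043… / l_3 = 2.0043… / 0.32 = 6.263438… → 6.26

6.26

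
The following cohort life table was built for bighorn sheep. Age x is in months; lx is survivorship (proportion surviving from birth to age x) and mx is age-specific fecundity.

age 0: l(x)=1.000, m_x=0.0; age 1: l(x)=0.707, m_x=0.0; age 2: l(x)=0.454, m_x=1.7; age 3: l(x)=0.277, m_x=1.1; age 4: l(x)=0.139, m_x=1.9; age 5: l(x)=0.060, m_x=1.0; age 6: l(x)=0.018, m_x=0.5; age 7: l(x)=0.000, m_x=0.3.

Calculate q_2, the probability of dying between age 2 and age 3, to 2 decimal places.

0.39

q_2 = (l_2 − l_3) / l_2 = (0.454 − 0.277) / 0.454
     = 0.177 / 0.454 = 0.389868… → 0.39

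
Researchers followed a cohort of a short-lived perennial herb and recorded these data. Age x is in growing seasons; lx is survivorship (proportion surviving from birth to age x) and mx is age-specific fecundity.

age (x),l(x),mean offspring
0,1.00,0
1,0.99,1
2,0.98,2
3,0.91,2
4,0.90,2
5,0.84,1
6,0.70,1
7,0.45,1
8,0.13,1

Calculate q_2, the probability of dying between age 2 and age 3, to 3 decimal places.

q_2 = (l_2 − l_3) / l_2 = (0.98 − 0.91) / 0.98
     = 0.07 / 0.98 = 0.071429… → 0.071

0.071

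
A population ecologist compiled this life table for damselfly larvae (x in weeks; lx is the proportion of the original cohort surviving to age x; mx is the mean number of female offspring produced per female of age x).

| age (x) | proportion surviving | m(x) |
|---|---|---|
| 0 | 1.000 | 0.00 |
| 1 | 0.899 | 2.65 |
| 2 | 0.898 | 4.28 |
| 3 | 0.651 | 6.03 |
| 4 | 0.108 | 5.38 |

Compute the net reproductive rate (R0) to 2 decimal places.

10.73

lx·mx by age: 0, 2.38235, 3.84344, 3.92553, 0.58104
R0 = Σ lx·mx = 10.73236 → 10.73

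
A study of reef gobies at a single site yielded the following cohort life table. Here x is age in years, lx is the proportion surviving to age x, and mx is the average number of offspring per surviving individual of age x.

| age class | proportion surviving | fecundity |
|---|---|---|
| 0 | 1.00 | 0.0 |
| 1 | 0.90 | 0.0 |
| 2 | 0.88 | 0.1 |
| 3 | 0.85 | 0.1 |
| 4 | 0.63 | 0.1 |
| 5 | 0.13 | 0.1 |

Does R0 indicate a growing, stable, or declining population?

R0 = Σ lx·mx = 0 + 0 + 0.088 + 0.085 + 0.063 + 0.013 = 0.249
R0 < 1, so the population is declining.

declining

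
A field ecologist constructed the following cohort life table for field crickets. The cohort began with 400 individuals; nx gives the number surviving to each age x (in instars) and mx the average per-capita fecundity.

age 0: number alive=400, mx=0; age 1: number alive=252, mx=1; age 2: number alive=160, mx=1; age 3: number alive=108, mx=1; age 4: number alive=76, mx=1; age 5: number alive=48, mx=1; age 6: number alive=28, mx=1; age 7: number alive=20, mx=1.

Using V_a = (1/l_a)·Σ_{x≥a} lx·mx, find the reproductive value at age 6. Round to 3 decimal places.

lx = nx/n0 = nx/400: 1, 0.63, 0.4, 0.27, 0.19, 0.12, 0.07, 0.05
lx·mx for x ≥ 6: 0.07, 0.05 → sum = 0.12
V_6 = 0.12 / l_6 = 0.12 / 0.07 = 1.714286… → 1.714

1.714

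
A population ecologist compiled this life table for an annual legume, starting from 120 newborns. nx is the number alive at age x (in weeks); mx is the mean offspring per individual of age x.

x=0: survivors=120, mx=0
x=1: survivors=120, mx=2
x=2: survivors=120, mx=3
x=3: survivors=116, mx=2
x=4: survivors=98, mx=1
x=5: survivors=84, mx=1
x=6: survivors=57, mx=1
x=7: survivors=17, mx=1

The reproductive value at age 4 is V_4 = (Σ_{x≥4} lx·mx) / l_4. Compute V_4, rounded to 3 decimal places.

lx = nx/n0 = nx/120: 1, 1, 1, 0.96667…, 0.81667…, 0.7, 0.475, 0.14167…
lx·mx for x ≥ 4: 0.816667…, 0.7, 0.475, 0.141667… → sum = 2.133333…
V_4 = 2.133333… / l_4 = 2.133333… / 0.816667… = 2.612245… → 2.612

2.612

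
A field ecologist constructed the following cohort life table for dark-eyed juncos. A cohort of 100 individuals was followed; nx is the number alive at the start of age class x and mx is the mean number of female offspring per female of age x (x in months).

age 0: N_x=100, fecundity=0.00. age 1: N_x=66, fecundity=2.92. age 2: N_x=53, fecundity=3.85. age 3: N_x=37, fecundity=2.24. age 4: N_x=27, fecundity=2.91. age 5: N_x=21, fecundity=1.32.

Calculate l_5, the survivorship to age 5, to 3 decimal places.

0.210

l_5 = n_5/n_0 = 21/100 = 0.21 → 0.210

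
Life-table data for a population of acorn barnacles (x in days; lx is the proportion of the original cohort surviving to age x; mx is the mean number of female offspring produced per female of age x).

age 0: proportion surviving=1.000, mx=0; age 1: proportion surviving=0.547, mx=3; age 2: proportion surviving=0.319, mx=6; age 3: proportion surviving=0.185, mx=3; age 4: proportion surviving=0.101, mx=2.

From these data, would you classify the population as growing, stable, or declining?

R0 = Σ lx·mx = 0 + 1.641 + 1.914 + 0.555 + 0.202 = 4.312
R0 > 1, so the population is growing.

growing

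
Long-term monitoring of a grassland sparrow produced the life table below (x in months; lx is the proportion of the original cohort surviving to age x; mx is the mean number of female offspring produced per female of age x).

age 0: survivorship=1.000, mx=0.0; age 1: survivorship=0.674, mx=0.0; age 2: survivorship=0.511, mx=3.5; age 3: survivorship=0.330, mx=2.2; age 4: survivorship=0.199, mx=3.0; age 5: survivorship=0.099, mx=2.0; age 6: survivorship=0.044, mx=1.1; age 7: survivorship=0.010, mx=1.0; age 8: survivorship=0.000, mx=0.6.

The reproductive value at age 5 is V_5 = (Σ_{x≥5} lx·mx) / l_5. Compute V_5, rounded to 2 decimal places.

2.59

lx·mx for x ≥ 5: 0.198, 0.0484, 0.01, 0 → sum = 0.2564
V_5 = 0.2564 / l_5 = 0.2564 / 0.099 = 2.589899… → 2.59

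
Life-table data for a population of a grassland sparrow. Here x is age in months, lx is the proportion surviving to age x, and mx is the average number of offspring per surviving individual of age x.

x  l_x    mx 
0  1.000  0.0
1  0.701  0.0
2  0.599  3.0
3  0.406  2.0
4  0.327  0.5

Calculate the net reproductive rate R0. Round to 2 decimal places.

2.77

lx·mx by age: 0, 0, 1.797, 0.812, 0.1635
R0 = Σ lx·mx = 2.7725 → 2.77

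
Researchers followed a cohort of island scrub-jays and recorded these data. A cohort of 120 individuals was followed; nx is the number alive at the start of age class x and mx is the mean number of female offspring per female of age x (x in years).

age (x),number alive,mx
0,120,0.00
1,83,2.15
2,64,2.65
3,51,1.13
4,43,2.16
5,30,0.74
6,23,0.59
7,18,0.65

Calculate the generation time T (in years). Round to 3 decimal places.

2.447

lx = nx/n0 = nx/120: 1, 0.69167…, 0.53333…, 0.425, 0.35833…, 0.25, 0.19167…, 0.15
lx·mx: 0, 1.487083…, 1.413333…, 0.48025, 0.774…, 0.185, 0.113083…, 0.0975 → R0 = 4.55025…
x·lx·mx: 0, 1.487083…, 2.826667…, 1.44075, 3.096…, 0.925, 0.6785…, 0.6825 → Σ = 11.1365…
T = 11.1365… / 4.55025… = 2.447448… → 2.447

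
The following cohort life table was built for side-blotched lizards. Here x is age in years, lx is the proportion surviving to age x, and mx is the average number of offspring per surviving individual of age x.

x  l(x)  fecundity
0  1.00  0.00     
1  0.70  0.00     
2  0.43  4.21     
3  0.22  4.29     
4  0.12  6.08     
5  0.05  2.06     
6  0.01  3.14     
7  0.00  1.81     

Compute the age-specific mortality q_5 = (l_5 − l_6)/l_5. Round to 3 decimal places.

q_5 = (l_5 − l_6) / l_5 = (0.05 − 0.01) / 0.05
     = 0.04 / 0.05 = 0.8 → 0.800

0.800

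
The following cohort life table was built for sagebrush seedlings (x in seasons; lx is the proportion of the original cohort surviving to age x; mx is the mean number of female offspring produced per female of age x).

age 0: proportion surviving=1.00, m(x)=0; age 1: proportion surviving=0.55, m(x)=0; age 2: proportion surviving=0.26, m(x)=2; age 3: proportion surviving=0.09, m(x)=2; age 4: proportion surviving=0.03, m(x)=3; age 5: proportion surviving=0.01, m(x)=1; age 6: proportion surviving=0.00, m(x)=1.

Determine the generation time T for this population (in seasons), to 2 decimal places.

2.49

lx·mx: 0, 0, 0.52, 0.18, 0.09, 0.01, 0 → R0 = 0.8
x·lx·mx: 0, 0, 1.04, 0.54, 0.36, 0.05, 0 → Σ = 1.99
T = 1.99 / 0.8 = 2.4875 → 2.49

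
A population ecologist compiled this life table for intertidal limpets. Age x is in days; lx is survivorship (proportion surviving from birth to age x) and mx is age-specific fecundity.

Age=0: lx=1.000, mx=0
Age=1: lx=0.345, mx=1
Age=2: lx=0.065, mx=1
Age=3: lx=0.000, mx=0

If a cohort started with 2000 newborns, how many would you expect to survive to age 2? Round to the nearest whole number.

130

Expected survivors = N0 · l_2 = 2000 × 0.065 = 130 → 130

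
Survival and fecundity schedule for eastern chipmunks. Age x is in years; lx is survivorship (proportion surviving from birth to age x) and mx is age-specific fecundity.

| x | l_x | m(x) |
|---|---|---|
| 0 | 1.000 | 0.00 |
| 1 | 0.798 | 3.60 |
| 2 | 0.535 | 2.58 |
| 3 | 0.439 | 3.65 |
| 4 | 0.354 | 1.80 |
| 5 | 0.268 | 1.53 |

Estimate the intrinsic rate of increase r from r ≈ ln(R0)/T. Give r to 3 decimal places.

R0 = Σ lx·mx = 0 + 2.8728 + 1.3803 + 1.60235 + 0.6372 + 0.41004 = 6.90269
Σ x·lx·mx = 15.03945; T = 15.03945/6.90269 = 2.17878…
r ≈ ln(R0)/T = ln(6.90269)/2.17878… = 0.88669… → 0.887

0.887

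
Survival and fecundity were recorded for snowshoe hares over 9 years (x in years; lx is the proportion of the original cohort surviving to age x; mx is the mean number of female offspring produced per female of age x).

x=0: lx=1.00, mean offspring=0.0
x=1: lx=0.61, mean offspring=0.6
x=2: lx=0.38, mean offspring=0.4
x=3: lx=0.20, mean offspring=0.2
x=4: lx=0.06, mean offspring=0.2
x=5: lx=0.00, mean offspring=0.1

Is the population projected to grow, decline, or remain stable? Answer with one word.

R0 = Σ lx·mx = 0 + 0.366 + 0.152 + 0.04 + 0.012 + 0 = 0.57
R0 < 1, so the population is declining.

declining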